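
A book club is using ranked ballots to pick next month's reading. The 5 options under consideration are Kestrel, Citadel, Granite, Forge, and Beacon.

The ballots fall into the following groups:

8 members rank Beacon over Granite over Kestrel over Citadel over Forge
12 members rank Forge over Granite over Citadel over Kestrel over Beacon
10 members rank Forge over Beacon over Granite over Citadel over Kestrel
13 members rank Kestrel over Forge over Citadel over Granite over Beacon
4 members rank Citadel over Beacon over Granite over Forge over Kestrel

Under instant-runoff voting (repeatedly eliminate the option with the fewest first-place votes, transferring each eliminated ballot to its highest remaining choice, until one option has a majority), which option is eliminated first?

Granite

Round 1: Forge 22, Kestrel 13, Beacon 8, Citadel 4, Granite 0. Granite has the fewest and is eliminated.
Round 2: Forge 22, Kestrel 13, Beacon 8, Citadel 4. Citadel has the fewest and is eliminated.
Round 3: Forge 22, Kestrel 13, Beacon 12. Beacon has the fewest and is eliminated.
Round 4: Forge 26, Kestrel 21. Forge has a majority.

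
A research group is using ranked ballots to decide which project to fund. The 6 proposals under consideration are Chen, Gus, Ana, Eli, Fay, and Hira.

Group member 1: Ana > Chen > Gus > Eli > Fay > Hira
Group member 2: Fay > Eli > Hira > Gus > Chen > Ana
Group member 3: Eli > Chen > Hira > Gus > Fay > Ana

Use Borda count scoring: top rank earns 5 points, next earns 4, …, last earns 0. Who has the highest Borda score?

Borda scores:
  Chen: 4 + 1 + 4 = 9
  Gus: 3 + 2 + 2 = 7
  Ana: 5 + 0 + 0 = 5
  Eli: 2 + 4 + 5 = 11
  Fay: 1 + 5 + 1 = 7
  Hira: 0 + 3 + 3 = 6
Eli has the highest total.

Eli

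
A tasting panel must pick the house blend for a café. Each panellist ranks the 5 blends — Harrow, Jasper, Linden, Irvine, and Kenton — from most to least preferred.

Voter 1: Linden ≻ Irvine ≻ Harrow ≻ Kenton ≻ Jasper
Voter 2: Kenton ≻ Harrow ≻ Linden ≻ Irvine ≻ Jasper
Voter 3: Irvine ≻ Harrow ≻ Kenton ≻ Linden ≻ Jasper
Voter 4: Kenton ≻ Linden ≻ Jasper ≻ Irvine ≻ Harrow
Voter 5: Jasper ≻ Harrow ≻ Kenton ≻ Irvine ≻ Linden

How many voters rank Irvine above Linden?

Ballots ranking Irvine above Linden: 2.
Ballots ranking Linden above Irvine: 3.
So 2 of 5 voters prefer Irvine to Linden.

2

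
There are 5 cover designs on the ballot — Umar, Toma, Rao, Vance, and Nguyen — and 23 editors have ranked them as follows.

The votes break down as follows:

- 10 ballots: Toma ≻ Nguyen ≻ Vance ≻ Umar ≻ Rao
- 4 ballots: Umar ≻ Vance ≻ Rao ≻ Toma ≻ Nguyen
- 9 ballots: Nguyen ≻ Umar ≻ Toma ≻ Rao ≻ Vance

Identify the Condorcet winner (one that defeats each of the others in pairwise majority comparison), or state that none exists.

Head-to-head results (23 voters total):
Umar vs Toma: Umar wins 13–10.
Umar vs Rao: Umar wins 23–0.
Umar vs Vance: Umar wins 13–10.
Umar vs Nguyen: Nguyen wins 19–4.
Toma vs Rao: Toma wins 19–4.
Toma vs Vance: Toma wins 19–4.
Toma vs Nguyen: Toma wins 14–9.
Rao vs Vance: Vance wins 14–9.
Rao vs Nguyen: Nguyen wins 19–4.
Vance vs Nguyen: Nguyen wins 19–4.
No candidate beats all others: Umar beats Toma beats Nguyen beats Umar, a majority cycle.

None — there is no Condorcet winner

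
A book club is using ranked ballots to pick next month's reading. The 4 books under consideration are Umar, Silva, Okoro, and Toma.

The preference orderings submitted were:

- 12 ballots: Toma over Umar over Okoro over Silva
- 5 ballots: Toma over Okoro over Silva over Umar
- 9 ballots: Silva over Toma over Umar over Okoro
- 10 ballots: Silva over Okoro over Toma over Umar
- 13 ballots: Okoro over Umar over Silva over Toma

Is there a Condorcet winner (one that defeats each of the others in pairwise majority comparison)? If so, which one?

None — there is no Condorcet winner

Head-to-head results (49 voters total):
Umar vs Silva: Umar wins 25–24.
Umar vs Okoro: Okoro wins 28–21.
Umar vs Toma: Toma wins 36–13.
Silva vs Okoro: Okoro wins 30–19.
Silva vs Toma: Silva wins 32–17.
Okoro vs Toma: Toma wins 26–23.
No candidate beats all others: Umar beats Silva beats Toma beats Umar, a majority cycle.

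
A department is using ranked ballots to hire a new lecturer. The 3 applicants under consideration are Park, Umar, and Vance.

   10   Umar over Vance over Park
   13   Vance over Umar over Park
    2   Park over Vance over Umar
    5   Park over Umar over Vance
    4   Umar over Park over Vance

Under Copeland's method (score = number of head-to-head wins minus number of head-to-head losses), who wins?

Umar

Pairwise results:
  Park vs Umar: Umar wins 27–7.
  Park vs Vance: Vance wins 23–11.
  Umar vs Vance: Umar wins 19–15.
Copeland scores (wins − losses):
  Park: 0 − 2 = -2
  Umar: 2 − 0 = 2
  Vance: 1 − 1 = 0
Umar has the best Copeland score.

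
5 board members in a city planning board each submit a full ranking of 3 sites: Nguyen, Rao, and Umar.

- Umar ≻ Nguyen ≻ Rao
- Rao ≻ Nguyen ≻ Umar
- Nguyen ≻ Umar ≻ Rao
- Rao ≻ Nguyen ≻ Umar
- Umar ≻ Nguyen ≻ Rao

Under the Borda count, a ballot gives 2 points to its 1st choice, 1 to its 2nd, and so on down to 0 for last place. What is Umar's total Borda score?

Borda scores:
  Nguyen: 1 + 1 + 2 + 1 + 1 = 6
  Rao: 0 + 2 + 0 + 2 + 0 = 4
  Umar: 2 + 0 + 1 + 0 + 2 = 5

5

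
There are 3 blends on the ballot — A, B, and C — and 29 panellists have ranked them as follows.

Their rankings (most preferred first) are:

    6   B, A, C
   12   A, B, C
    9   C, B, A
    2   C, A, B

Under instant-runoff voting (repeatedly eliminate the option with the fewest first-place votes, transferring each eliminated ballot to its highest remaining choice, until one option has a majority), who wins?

A

Round 1: A 12, C 11, B 6. B has the fewest and is eliminated.
Round 2: A 18, C 11. A has a majority.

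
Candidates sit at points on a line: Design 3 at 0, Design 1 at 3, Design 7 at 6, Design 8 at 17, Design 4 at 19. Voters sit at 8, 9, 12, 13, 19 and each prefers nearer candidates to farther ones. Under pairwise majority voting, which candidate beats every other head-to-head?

With single-peaked preferences on a line, the Condorcet winner is the candidate closest to the median voter.
The median voter (position 12) is closest to Design 8 at 17.
Check: Design 8 vs Design 1 — voters closer to Design 8: 3 of 5.

Design 8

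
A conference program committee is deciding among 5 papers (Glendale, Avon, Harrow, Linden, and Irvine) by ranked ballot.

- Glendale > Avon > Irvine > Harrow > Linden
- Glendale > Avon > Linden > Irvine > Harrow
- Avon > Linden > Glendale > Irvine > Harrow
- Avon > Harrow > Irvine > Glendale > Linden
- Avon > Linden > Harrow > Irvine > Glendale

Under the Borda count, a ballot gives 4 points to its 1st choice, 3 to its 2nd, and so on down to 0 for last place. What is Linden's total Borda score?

Borda scores:
  Glendale: 4 + 4 + 2 + 1 + 0 = 11
  Avon: 3 + 3 + 4 + 4 + 4 = 18
  Harrow: 1 + 0 + 0 + 3 + 2 = 6
  Linden: 0 + 2 + 3 + 0 + 3 = 8
  Irvine: 2 + 1 + 1 + 2 + 1 = 7

8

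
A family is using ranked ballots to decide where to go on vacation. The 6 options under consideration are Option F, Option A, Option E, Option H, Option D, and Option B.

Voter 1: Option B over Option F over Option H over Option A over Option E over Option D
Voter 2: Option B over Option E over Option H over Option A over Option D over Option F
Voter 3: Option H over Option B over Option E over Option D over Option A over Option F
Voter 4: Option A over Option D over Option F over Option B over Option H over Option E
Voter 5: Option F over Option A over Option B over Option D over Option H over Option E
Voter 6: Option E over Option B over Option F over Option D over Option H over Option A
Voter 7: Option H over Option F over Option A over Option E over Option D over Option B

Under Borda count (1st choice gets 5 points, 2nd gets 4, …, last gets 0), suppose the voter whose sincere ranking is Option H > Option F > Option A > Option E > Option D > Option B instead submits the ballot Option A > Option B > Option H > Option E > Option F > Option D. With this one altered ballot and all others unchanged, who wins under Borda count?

Borda totals with the altered ballot: Option F 16, Option A 19, Option E 15, Option H 17, Option D 11, Option B 27.
The winner is unchanged: still Option B.

Option B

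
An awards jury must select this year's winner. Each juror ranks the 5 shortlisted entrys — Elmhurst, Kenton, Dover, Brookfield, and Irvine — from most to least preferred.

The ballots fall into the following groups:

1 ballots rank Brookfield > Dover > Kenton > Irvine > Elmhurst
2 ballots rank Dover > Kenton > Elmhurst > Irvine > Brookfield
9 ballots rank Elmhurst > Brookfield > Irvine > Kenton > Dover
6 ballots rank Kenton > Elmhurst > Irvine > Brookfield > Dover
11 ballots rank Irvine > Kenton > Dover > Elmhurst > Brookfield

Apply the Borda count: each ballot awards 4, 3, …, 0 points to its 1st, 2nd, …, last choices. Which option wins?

Borda scores:
  Elmhurst: 0 + 2·2 + 9·4 + 6·3 + 11·1 = 69
  Kenton: 2 + 2·3 + 9·1 + 6·4 + 11·3 = 74
  Dover: 3 + 2·4 + 9·0 + 6·0 + 11·2 = 33
  Brookfield: 4 + 2·0 + 9·3 + 6·1 + 11·0 = 37
  Irvine: 1 + 2·1 + 9·2 + 6·2 + 11·4 = 77
Irvine has the highest total.

Irvine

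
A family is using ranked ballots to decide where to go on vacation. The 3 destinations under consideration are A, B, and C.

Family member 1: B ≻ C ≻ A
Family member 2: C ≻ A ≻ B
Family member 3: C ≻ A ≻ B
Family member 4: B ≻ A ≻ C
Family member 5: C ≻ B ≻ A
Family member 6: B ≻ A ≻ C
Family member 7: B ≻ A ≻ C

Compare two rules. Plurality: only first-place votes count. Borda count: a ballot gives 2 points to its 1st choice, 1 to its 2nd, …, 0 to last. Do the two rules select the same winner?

Yes

Plurality first-place counts: A 0, B 4, C 3 → B.
Borda totals: A 5, B 9, C 7 → B.
The two rules agree on B.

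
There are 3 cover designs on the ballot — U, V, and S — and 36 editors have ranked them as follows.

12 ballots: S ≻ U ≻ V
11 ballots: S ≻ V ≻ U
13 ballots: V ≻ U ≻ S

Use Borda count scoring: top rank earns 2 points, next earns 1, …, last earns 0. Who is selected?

S

Borda scores:
  U: 12·1 + 11·0 + 13·1 = 25
  V: 12·0 + 11·1 + 13·2 = 37
  S: 12·2 + 11·2 + 13·0 = 46
S has the highest total.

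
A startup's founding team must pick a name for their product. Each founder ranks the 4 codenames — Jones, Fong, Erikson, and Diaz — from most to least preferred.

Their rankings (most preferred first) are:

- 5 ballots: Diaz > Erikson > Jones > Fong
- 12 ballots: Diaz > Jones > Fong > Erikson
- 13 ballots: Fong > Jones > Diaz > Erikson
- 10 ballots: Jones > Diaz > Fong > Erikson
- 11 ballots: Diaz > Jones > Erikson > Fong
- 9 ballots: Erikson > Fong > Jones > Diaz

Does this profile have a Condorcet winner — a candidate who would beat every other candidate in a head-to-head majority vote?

Yes

Head-to-head results (60 voters total):
Jones vs Fong: Jones wins 38–22.
Jones vs Erikson: Jones wins 46–14.
Jones vs Diaz: Jones wins 32–28.
Fong vs Erikson: Fong wins 35–25.
Fong vs Diaz: Diaz wins 38–22.
Erikson vs Diaz: Diaz wins 51–9.
Jones beats each rival — Fong (38–22), Erikson (46–14), Diaz (32–28) — so Jones is the Condorcet winner.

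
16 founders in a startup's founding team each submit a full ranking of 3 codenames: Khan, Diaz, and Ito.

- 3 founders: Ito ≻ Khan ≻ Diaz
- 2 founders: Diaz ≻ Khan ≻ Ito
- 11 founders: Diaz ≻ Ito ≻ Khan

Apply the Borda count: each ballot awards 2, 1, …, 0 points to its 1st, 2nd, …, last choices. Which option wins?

Borda scores:
  Khan: 3·1 + 2·1 + 11·0 = 5
  Diaz: 3·0 + 2·2 + 11·2 = 26
  Ito: 3·2 + 2·0 + 11·1 = 17
Diaz has the highest total.

Diaz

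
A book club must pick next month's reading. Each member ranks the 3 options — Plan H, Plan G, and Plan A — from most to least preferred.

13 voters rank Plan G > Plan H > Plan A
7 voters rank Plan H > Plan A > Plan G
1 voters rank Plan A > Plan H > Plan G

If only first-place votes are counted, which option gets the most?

Plan G

First-place vote totals:
  Plan H: 7
  Plan G: 13
  Plan A: 1
Plan G has the most first-place votes.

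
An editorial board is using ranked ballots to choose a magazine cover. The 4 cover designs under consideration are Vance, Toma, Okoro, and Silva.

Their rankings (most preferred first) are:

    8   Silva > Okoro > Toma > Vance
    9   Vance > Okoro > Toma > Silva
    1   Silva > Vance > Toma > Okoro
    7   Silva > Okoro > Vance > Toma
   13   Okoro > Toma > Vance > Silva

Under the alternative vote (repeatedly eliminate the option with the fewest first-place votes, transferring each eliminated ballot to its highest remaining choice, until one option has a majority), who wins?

Okoro

Round 1: Silva 16, Okoro 13, Vance 9, Toma 0. Toma has the fewest and is eliminated.
Round 2: Silva 16, Okoro 13, Vance 9. Vance has the fewest and is eliminated.
Round 3: Okoro 22, Silva 16. Okoro has a majority.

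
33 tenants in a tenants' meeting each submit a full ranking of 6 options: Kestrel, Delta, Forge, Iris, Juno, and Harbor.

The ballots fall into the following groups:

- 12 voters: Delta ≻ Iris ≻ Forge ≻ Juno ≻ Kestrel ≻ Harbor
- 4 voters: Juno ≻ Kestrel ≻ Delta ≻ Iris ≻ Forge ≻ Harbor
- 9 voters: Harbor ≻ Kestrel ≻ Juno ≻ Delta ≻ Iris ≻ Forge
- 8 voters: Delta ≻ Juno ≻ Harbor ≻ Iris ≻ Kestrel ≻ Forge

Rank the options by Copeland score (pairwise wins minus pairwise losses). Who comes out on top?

Delta

Pairwise results:
  Kestrel vs Delta: Delta wins 20–13.
  Kestrel vs Forge: Kestrel wins 21–12.
  Kestrel vs Iris: Iris wins 20–13.
  Kestrel vs Juno: Juno wins 24–9.
  Kestrel vs Harbor: Harbor wins 17–16.
  Delta vs Forge: Delta wins 33–0.
  Delta vs Iris: Delta wins 33–0.
  Delta vs Juno: Delta wins 20–13.
  Delta vs Harbor: Delta wins 24–9.
  Forge vs Iris: Iris wins 33–0.
  Forge vs Juno: Juno wins 21–12.
  Forge vs Harbor: Harbor wins 17–16.
  Iris vs Juno: Juno wins 21–12.
  Iris vs Harbor: Harbor wins 17–16.
  Juno vs Harbor: Juno wins 24–9.
Copeland scores (wins − losses):
  Kestrel: 1 − 4 = -3
  Delta: 5 − 0 = 5
  Forge: 0 − 5 = -5
  Iris: 2 − 3 = -1
  Juno: 4 − 1 = 3
  Harbor: 3 − 2 = 1
Delta has the best Copeland score.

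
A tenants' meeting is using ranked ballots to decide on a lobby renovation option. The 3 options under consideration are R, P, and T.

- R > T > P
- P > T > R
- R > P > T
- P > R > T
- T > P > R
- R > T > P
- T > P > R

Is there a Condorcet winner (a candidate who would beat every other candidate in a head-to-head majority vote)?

Head-to-head results (7 voters total):
R vs P: P wins 4–3.
R vs T: R wins 4–3.
P vs T: T wins 4–3.
No candidate beats all others: R beats T beats P beats R, a majority cycle.

No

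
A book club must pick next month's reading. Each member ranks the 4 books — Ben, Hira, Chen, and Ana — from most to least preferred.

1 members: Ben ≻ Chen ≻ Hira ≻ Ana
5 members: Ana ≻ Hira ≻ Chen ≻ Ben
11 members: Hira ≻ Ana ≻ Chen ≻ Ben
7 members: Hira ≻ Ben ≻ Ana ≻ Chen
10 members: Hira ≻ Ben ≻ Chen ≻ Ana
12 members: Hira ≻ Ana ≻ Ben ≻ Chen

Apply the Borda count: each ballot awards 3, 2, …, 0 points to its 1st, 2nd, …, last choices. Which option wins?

Borda scores:
  Ben: 3 + 5·0 + 11·0 + 7·2 + 10·2 + 12·1 = 49
  Hira: 1 + 5·2 + 11·3 + 7·3 + 10·3 + 12·3 = 131
  Chen: 2 + 5·1 + 11·1 + 7·0 + 10·1 + 12·0 = 28
  Ana: 0 + 5·3 + 11·2 + 7·1 + 10·0 + 12·2 = 68
Hira has the highest total.

Hira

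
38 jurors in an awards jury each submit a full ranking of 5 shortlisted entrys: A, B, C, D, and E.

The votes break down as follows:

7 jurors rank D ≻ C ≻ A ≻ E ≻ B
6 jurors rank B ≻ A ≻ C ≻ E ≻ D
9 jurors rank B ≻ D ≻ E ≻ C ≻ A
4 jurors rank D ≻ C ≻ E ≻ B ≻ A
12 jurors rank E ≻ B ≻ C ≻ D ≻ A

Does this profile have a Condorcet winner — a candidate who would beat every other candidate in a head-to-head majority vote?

Head-to-head results (38 voters total):
A vs B: B wins 31–7.
A vs C: C wins 32–6.
A vs D: D wins 32–6.
A vs E: E wins 25–13.
B vs C: B wins 27–11.
B vs D: B wins 27–11.
B vs E: E wins 23–15.
C vs D: D wins 20–18.
C vs E: E wins 21–17.
D vs E: D wins 20–18.
No candidate beats all others: B beats D beats E beats B, a majority cycle.

No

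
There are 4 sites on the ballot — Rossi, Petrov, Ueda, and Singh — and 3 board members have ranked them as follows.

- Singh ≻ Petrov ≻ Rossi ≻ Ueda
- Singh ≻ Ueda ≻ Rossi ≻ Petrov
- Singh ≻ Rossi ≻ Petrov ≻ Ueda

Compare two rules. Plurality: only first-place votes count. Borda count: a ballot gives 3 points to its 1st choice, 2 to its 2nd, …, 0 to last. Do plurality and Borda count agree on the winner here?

Yes

Plurality first-place counts: Rossi 0, Petrov 0, Ueda 0, Singh 3 → Singh.
Borda totals: Rossi 4, Petrov 3, Ueda 2, Singh 9 → Singh.
The two rules agree on Singh.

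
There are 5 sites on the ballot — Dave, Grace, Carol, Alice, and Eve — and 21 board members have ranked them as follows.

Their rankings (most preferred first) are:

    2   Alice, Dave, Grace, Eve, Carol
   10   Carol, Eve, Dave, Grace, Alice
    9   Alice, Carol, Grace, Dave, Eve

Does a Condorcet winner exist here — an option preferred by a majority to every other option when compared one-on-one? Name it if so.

Head-to-head results (21 voters total):
Dave vs Grace: Dave wins 12–9.
Dave vs Carol: Carol wins 19–2.
Dave vs Alice: Alice wins 11–10.
Dave vs Eve: Dave wins 11–10.
Grace vs Carol: Carol wins 19–2.
Grace vs Alice: Alice wins 11–10.
Grace vs Eve: Grace wins 11–10.
Carol vs Alice: Alice wins 11–10.
Carol vs Eve: Carol wins 19–2.
Alice vs Eve: Alice wins 11–10.
Alice beats each rival — Dave (11–10), Grace (11–10), Carol (11–10), Eve (11–10) — so Alice is the Condorcet winner.

Alice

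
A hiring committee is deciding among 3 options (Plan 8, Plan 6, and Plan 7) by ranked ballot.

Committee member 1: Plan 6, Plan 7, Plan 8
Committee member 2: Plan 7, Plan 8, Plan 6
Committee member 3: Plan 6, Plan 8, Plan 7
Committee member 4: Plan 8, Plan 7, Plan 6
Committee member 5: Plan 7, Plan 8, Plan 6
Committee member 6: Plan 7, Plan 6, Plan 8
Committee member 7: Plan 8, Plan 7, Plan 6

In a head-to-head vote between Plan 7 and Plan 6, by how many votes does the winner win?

Ballots ranking Plan 7 above Plan 6: 5.
Ballots ranking Plan 6 above Plan 7: 2.
Plan 7 wins 5–2, a margin of 3.

3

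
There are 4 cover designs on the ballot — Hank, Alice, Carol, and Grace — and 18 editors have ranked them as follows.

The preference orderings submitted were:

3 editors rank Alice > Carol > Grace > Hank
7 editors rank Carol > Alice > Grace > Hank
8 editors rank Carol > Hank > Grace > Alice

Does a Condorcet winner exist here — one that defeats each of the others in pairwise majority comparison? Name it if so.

Carol

Head-to-head results (18 voters total):
Hank vs Alice: Alice wins 10–8.
Hank vs Carol: Carol wins 18–0.
Hank vs Grace: Grace wins 10–8.
Alice vs Carol: Carol wins 15–3.
Alice vs Grace: Alice wins 10–8.
Carol vs Grace: Carol wins 18–0.
Carol beats each rival — Hank (18–0), Alice (15–3), Grace (18–0) — so Carol is the Condorcet winner.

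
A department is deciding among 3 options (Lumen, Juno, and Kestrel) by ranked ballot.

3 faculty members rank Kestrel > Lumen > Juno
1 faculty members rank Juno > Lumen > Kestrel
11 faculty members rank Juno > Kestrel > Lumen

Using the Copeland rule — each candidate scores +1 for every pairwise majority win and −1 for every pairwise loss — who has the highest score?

Pairwise results:
  Lumen vs Juno: Juno wins 12–3.
  Lumen vs Kestrel: Kestrel wins 14–1.
  Juno vs Kestrel: Juno wins 12–3.
Copeland scores (wins − losses):
  Lumen: 0 − 2 = -2
  Juno: 2 − 0 = 2
  Kestrel: 1 − 1 = 0
Juno has the best Copeland score.

Juno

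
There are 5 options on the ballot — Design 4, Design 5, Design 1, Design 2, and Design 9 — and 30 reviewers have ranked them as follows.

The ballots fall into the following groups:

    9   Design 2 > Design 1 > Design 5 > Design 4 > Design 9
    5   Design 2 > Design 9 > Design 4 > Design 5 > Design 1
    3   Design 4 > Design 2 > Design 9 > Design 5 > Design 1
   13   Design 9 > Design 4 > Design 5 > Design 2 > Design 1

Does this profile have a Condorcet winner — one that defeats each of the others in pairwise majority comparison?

No

Head-to-head results (30 voters total):
Design 4 vs Design 5: Design 4 wins 21–9.
Design 4 vs Design 1: Design 4 wins 21–9.
Design 4 vs Design 2: Design 4 wins 16–14.
Design 4 vs Design 9: Design 9 wins 18–12.
Design 5 vs Design 1: Design 5 wins 21–9.
Design 5 vs Design 2: Design 2 wins 17–13.
Design 5 vs Design 9: Design 9 wins 21–9.
Design 1 vs Design 2: Design 2 wins 30–0.
Design 1 vs Design 9: Design 9 wins 21–9.
Design 2 vs Design 9: Design 2 wins 17–13.
No candidate beats all others: Design 4 beats Design 2 beats Design 9 beats Design 4, a majority cycle.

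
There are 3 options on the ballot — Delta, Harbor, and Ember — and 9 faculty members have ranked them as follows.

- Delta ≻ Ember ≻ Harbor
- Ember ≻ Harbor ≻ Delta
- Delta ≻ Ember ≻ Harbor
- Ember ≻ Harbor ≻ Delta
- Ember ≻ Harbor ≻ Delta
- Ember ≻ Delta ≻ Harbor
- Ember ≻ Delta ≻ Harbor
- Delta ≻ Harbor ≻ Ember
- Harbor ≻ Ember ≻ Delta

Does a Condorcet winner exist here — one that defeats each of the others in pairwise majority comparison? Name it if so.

Head-to-head results (9 voters total):
Delta vs Harbor: Delta wins 5–4.
Delta vs Ember: Ember wins 6–3.
Harbor vs Ember: Ember wins 7–2.
Ember beats each rival — Delta (6–3), Harbor (7–2) — so Ember is the Condorcet winner.

Ember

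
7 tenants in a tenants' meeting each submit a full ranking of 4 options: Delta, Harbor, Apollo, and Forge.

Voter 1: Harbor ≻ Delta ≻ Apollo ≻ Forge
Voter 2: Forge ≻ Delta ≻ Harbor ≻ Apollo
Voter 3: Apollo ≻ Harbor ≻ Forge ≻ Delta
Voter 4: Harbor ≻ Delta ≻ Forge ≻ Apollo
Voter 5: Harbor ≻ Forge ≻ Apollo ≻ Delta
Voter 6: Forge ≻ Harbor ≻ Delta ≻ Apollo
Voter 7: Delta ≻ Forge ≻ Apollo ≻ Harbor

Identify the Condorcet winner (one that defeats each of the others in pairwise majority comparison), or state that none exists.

Head-to-head results (7 voters total):
Delta vs Harbor: Harbor wins 5–2.
Delta vs Apollo: Delta wins 5–2.
Delta vs Forge: Forge wins 4–3.
Harbor vs Apollo: Harbor wins 5–2.
Harbor vs Forge: Harbor wins 4–3.
Apollo vs Forge: Forge wins 5–2.
Harbor beats each rival — Delta (5–2), Apollo (5–2), Forge (4–3) — so Harbor is the Condorcet winner.

Harbor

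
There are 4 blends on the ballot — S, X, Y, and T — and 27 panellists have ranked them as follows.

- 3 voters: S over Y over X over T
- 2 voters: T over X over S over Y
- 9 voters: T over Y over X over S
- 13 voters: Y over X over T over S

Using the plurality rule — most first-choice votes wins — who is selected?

First-place vote totals:
  S: 3
  X: 0
  Y: 13
  T: 11
Y has the most first-place votes.

Y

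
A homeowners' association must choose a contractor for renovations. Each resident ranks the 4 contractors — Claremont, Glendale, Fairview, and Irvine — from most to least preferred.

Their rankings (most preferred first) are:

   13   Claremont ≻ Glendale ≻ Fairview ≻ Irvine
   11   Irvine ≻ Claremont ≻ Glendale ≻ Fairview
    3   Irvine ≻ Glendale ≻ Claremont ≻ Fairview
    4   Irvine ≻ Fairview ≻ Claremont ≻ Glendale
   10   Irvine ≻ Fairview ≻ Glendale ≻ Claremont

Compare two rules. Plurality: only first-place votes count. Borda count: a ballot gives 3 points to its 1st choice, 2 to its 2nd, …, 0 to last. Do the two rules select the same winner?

Plurality first-place counts: Claremont 13, Glendale 0, Fairview 0, Irvine 28 → Irvine.
Borda totals: Claremont 68, Glendale 53, Fairview 41, Irvine 84 → Irvine.
The two rules agree on Irvine.

Yes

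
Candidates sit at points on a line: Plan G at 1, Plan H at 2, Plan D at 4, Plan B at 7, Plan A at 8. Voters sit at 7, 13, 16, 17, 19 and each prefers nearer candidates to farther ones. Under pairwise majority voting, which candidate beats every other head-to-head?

Plan A

With single-peaked preferences on a line, the Condorcet winner is the candidate closest to the median voter.
The median voter (position 16) is closest to Plan A at 8.
Check: Plan A vs Plan H — voters closer to Plan A: 5 of 5.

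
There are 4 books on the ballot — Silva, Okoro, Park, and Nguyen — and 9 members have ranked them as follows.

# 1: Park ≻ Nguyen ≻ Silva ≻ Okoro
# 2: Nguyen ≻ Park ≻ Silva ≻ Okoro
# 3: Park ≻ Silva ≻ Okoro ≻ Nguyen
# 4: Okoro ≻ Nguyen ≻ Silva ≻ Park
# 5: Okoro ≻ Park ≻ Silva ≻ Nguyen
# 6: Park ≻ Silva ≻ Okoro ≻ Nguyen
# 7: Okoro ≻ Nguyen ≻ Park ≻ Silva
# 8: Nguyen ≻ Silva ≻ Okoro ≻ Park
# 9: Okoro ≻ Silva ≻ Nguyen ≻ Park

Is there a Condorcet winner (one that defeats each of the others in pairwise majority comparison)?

Head-to-head results (9 voters total):
Silva vs Okoro: Silva wins 5–4.
Silva vs Park: Park wins 6–3.
Silva vs Nguyen: Nguyen wins 5–4.
Okoro vs Park: Okoro wins 5–4.
Okoro vs Nguyen: Okoro wins 6–3.
Park vs Nguyen: Nguyen wins 5–4.
No candidate beats all others: Silva beats Okoro beats Park beats Silva, a majority cycle.

No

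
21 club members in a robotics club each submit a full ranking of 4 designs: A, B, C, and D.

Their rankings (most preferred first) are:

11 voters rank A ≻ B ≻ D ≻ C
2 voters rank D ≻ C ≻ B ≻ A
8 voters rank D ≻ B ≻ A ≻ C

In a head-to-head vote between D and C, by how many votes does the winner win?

21

Ballots ranking D above C: 11+2+8 = 21.
Ballots ranking C above D: 0.
D wins 21–0, a margin of 21.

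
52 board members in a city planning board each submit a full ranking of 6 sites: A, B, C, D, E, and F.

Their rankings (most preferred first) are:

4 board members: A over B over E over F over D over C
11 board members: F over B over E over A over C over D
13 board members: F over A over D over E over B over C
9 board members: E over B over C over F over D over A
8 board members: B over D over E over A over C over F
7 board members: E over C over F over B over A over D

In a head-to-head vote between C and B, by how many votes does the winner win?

Ballots ranking C above B: 7.
Ballots ranking B above C: 4+11+13+9+8 = 45.
B wins 45–7, a margin of 38.

38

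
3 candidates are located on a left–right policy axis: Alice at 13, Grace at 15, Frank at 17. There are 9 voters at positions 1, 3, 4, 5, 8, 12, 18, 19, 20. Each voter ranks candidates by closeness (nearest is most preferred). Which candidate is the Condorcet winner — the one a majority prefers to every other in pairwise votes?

Alice

With single-peaked preferences on a line, the Condorcet winner is the candidate closest to the median voter.
The median voter (position 8) is closest to Alice at 13.
Check: Alice vs Grace — voters closer to Alice: 6 of 9.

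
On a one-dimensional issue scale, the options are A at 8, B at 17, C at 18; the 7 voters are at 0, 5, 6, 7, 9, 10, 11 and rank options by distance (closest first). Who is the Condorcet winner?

A

With single-peaked preferences on a line, the Condorcet winner is the candidate closest to the median voter.
The median voter (position 7) is closest to A at 8.
Check: A vs B — voters closer to A: 7 of 7.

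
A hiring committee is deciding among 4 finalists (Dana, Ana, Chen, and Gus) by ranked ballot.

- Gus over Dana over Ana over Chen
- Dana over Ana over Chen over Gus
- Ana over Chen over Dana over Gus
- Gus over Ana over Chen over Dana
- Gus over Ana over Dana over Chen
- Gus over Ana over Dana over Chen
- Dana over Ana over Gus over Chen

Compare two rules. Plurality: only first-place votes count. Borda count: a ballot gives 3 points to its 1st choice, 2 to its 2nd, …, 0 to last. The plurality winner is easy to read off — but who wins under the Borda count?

Plurality first-place counts: Dana 2, Ana 1, Chen 0, Gus 4 → Gus.
Borda totals: Dana 11, Ana 14, Chen 4, Gus 13 → Ana.

Ana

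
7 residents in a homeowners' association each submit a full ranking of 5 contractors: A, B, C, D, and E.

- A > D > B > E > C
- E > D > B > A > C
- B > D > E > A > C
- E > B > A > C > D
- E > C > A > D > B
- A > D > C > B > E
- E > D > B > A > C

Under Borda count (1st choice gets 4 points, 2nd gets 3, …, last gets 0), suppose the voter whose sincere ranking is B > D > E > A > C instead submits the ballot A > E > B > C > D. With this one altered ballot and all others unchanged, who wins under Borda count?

E

Borda totals with the altered ballot: A 18, B 12, C 7, D 13, E 20.
The winner is unchanged: still E.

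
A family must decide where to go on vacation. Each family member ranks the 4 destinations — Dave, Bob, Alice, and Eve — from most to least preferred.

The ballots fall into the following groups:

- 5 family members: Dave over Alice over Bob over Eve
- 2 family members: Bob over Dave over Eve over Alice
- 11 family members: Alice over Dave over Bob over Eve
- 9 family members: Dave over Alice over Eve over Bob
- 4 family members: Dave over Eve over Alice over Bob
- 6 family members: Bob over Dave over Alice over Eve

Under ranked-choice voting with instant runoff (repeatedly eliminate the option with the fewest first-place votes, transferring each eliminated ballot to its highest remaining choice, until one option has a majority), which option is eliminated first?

Round 1: Dave 18, Alice 11, Bob 8, Eve 0. Eve has the fewest and is eliminated.
Round 2: Dave 18, Alice 11, Bob 8. Bob has the fewest and is eliminated.
Round 3: Dave 26, Alice 11. Dave has a majority.

Eve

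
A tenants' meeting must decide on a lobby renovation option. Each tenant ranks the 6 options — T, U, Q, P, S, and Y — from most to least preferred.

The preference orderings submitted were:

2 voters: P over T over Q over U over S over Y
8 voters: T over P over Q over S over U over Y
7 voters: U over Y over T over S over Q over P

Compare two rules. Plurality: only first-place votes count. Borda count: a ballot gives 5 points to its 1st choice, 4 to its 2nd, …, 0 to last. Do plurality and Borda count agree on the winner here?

Yes

Plurality first-place counts: T 8, U 7, Q 0, P 2, S 0, Y 0 → T.
Borda totals: T 69, U 47, Q 37, P 42, S 32, Y 28 → T.
The two rules agree on T.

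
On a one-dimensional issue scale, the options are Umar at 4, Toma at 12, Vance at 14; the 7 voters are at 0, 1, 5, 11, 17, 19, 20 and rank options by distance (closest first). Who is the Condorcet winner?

Toma

With single-peaked preferences on a line, the Condorcet winner is the candidate closest to the median voter.
The median voter (position 11) is closest to Toma at 12.
Check: Toma vs Vance — voters closer to Toma: 4 of 7.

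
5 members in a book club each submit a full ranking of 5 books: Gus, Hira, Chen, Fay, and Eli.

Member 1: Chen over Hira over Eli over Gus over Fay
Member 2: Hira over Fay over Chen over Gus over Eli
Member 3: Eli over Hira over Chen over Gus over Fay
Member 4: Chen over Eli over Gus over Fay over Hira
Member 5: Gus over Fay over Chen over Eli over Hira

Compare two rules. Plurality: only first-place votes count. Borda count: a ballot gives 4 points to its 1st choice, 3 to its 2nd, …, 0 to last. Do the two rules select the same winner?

Plurality first-place counts: Gus 1, Hira 1, Chen 2, Fay 0, Eli 1 → Chen.
Borda totals: Gus 9, Hira 10, Chen 14, Fay 7, Eli 10 → Chen.
The two rules agree on Chen.

Yes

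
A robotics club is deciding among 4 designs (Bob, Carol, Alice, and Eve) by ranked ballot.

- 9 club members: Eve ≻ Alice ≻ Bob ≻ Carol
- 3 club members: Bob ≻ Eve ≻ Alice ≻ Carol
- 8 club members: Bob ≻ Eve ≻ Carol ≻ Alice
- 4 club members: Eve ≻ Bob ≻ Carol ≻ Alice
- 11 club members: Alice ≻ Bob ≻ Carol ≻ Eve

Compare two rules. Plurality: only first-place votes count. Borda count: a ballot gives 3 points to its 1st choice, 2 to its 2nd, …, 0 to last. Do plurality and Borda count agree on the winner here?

No

Plurality first-place counts: Bob 11, Carol 0, Alice 11, Eve 13 → Eve.
Borda totals: Bob 72, Carol 23, Alice 54, Eve 61 → Bob.
The two rules disagree: plurality picks Eve, Borda picks Bob.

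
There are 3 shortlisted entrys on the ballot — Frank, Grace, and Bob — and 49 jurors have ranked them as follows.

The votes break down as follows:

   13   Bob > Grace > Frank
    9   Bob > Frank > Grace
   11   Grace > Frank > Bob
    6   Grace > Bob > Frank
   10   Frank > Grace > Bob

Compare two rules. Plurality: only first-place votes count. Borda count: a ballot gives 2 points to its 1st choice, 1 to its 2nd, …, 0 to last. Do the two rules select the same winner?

No

Plurality first-place counts: Frank 10, Grace 17, Bob 22 → Bob.
Borda totals: Frank 40, Grace 57, Bob 50 → Grace.
The two rules disagree: plurality picks Bob, Borda picks Grace.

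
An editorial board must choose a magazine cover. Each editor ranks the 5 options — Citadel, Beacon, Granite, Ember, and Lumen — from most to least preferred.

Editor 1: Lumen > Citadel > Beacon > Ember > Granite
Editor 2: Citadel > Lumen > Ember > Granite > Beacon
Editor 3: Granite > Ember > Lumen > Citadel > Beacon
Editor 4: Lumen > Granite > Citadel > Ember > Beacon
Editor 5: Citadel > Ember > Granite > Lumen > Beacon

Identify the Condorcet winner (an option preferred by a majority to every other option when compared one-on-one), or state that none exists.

Lumen

Head-to-head results (5 voters total):
Citadel vs Beacon: Citadel wins 5–0.
Citadel vs Granite: Citadel wins 3–2.
Citadel vs Ember: Citadel wins 4–1.
Citadel vs Lumen: Lumen wins 3–2.
Beacon vs Granite: Granite wins 4–1.
Beacon vs Ember: Ember wins 4–1.
Beacon vs Lumen: Lumen wins 5–0.
Granite vs Ember: Ember wins 3–2.
Granite vs Lumen: Lumen wins 3–2.
Ember vs Lumen: Lumen wins 3–2.
Lumen beats each rival — Citadel (3–2), Beacon (5–0), Granite (3–2), Ember (3–2) — so Lumen is the Condorcet winner.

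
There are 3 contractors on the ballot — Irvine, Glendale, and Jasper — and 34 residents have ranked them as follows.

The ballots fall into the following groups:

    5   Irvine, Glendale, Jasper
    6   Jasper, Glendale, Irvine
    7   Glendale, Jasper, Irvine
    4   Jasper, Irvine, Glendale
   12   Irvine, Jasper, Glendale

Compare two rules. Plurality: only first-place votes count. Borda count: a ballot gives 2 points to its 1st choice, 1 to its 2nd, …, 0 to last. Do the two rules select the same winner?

No

Plurality first-place counts: Irvine 17, Glendale 7, Jasper 10 → Irvine.
Borda totals: Irvine 38, Glendale 25, Jasper 39 → Jasper.
The two rules disagree: plurality picks Irvine, Borda picks Jasper.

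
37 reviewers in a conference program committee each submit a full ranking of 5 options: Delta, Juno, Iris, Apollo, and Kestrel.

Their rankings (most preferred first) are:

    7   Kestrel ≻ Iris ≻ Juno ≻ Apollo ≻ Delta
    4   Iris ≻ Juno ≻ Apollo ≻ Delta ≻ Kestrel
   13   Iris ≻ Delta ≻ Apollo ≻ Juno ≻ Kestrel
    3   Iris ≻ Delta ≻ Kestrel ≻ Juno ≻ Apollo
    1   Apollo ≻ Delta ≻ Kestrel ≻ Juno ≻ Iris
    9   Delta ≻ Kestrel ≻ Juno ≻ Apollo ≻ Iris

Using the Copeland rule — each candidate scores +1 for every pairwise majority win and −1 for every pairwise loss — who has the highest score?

Iris

Pairwise results:
  Delta vs Juno: Delta wins 26–11.
  Delta vs Iris: Iris wins 27–10.
  Delta vs Apollo: Delta wins 25–12.
  Delta vs Kestrel: Delta wins 30–7.
  Juno vs Iris: Iris wins 27–10.
  Juno vs Apollo: Juno wins 23–14.
  Juno vs Kestrel: Kestrel wins 20–17.
  Iris vs Apollo: Iris wins 27–10.
  Iris vs Kestrel: Iris wins 20–17.
  Apollo vs Kestrel: Kestrel wins 19–18.
Copeland scores (wins − losses):
  Delta: 3 − 1 = 2
  Juno: 1 − 3 = -2
  Iris: 4 − 0 = 4
  Apollo: 0 − 4 = -4
  Kestrel: 2 − 2 = 0
Iris has the best Copeland score.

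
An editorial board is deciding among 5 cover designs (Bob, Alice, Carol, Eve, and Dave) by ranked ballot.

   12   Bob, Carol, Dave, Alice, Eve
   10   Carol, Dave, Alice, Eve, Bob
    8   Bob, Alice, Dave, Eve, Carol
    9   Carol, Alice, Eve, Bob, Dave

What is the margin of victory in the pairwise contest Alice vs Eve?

39

Ballots ranking Alice above Eve: 12+10+8+9 = 39.
Ballots ranking Eve above Alice: 0.
Alice wins 39–0, a margin of 39.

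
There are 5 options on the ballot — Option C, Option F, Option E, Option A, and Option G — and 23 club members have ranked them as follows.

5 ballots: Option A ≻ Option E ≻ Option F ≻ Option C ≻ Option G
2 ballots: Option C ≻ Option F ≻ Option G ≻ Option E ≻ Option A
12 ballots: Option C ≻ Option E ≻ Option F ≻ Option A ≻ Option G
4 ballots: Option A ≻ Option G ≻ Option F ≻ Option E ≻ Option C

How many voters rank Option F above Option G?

19

Ballots ranking Option F above Option G: 5+2+12 = 19.
Ballots ranking Option G above Option F: 4.
So 19 of 23 voters prefer Option F to Option G.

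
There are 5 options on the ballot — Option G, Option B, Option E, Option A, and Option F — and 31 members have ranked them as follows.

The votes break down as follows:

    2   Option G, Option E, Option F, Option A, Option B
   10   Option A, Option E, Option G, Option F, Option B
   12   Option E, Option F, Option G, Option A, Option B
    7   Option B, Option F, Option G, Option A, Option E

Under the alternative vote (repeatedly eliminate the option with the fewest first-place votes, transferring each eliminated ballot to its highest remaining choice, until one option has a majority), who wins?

Round 1: Option E 12, Option A 10, Option B 7, Option G 2, Option F 0. Option F has the fewest and is eliminated.
Round 2: Option E 12, Option A 10, Option B 7, Option G 2. Option G has the fewest and is eliminated.
Round 3: Option E 14, Option A 10, Option B 7. Option B has the fewest and is eliminated.
Round 4: Option A 17, Option E 14. Option A has a majority.

Option A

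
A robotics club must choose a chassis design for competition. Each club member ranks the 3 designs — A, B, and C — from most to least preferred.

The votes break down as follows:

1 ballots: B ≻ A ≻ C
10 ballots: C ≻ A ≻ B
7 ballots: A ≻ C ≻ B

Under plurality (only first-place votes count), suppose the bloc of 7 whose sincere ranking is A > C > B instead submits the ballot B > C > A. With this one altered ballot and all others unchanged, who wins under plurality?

First-place totals with the altered ballot: A 0, B 8, C 10.
The winner is unchanged: still C.

C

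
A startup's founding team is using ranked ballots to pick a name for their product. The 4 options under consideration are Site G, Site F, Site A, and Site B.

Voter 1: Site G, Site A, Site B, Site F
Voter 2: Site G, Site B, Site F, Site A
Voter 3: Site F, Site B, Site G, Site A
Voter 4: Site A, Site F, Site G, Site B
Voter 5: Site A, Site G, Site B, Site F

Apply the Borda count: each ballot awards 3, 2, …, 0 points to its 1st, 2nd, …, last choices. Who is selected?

Site G

Borda scores:
  Site G: 3 + 3 + 1 + 1 + 2 = 10
  Site F: 0 + 1 + 3 + 2 + 0 = 6
  Site A: 2 + 0 + 0 + 3 + 3 = 8
  Site B: 1 + 2 + 2 + 0 + 1 = 6
Site G has the highest total.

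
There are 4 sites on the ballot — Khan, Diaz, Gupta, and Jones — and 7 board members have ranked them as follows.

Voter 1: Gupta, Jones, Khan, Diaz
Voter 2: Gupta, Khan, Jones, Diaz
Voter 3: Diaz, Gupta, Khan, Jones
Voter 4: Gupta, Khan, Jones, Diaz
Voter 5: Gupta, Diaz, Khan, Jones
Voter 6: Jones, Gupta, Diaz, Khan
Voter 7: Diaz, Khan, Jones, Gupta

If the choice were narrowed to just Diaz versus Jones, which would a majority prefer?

Jones

Ballots ranking Diaz above Jones: 3.
Ballots ranking Jones above Diaz: 4.
Jones wins the head-to-head, 4–3.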